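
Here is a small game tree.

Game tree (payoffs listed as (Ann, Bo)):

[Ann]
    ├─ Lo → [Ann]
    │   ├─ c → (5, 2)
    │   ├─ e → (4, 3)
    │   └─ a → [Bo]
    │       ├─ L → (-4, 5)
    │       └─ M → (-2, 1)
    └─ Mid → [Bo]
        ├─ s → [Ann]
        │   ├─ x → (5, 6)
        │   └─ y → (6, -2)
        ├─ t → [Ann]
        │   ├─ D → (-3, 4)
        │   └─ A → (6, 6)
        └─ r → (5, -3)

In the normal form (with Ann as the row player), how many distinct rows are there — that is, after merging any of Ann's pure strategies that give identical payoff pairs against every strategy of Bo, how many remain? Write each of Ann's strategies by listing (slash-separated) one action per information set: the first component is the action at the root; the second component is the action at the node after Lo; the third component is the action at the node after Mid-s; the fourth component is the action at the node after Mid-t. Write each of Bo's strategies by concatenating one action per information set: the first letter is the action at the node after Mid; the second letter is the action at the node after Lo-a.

7

Ann has 24 pure strategies: Lo/c/x/D, Lo/c/x/A, Lo/c/y/D, Lo/c/y/A, Lo/e/x/D, Lo/e/x/A, Lo/e/y/D, Lo/e/y/A, Lo/a/x/D, Lo/a/x/A, Lo/a/y/D, Lo/a/y/A, Mid/c/x/D, Mid/c/x/A, Mid/c/y/D, Mid/c/y/A, Mid/e/x/D, Mid/e/x/A, Mid/e/y/D, Mid/e/y/A, Mid/a/x/D, Mid/a/x/A, Mid/a/y/D, Mid/a/y/A. Columns: sL, sM, tL, tM, rL, rM.
{Lo/c/x/D, Lo/c/x/A, Lo/c/y/D, Lo/c/y/A} → row (5,2) (5,2) (5,2) (5,2) (5,2) (5,2)
{Lo/e/x/D, Lo/e/x/A, Lo/e/y/D, Lo/e/y/A} → row (4,3) (4,3) (4,3) (4,3) (4,3) (4,3)
{Lo/a/x/D, Lo/a/x/A, Lo/a/y/D, Lo/a/y/A} → row (-4,5) (-2,1) (-4,5) (-2,1) (-4,5) (-2,1)
{Mid/c/x/D, Mid/e/x/D, Mid/a/x/D} → row (5,6) (5,6) (-3,4) (-3,4) (5,-3) (5,-3)
{Mid/c/x/A, Mid/e/x/A, Mid/a/x/A} → row (5,6) (5,6) (6,6) (6,6) (5,-3) (5,-3)
{Mid/c/y/D, Mid/e/y/D, Mid/a/y/D} → row (6,-2) (6,-2) (-3,4) (-3,4) (5,-3) (5,-3)
{Mid/c/y/A, Mid/e/y/A, Mid/a/y/A} → row (6,-2) (6,-2) (6,6) (6,6) (5,-3) (5,-3)
That's 7 distinct rows out of 24 strategies.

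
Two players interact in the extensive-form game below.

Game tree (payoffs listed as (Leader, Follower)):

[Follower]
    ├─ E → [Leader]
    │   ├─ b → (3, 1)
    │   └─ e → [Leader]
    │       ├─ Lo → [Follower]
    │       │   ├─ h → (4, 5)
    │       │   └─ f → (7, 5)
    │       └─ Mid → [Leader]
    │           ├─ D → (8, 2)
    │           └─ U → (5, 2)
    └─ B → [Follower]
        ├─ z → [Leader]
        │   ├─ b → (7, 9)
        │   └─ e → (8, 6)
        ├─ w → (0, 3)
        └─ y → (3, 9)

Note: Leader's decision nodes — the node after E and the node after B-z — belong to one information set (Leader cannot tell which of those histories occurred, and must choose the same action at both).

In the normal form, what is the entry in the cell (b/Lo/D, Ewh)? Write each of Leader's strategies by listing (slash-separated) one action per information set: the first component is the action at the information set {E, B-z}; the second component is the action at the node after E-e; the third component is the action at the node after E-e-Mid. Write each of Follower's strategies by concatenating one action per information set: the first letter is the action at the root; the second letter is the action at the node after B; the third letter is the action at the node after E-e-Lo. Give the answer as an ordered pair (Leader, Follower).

Trace the play path from the root:
  Follower plays E
  Leader plays b at [E]
→ terminal payoff (3, 1).
(Leader's choice at the node after E-e is never reached on this path, so it doesn't affect the outcome.)

(3, 1)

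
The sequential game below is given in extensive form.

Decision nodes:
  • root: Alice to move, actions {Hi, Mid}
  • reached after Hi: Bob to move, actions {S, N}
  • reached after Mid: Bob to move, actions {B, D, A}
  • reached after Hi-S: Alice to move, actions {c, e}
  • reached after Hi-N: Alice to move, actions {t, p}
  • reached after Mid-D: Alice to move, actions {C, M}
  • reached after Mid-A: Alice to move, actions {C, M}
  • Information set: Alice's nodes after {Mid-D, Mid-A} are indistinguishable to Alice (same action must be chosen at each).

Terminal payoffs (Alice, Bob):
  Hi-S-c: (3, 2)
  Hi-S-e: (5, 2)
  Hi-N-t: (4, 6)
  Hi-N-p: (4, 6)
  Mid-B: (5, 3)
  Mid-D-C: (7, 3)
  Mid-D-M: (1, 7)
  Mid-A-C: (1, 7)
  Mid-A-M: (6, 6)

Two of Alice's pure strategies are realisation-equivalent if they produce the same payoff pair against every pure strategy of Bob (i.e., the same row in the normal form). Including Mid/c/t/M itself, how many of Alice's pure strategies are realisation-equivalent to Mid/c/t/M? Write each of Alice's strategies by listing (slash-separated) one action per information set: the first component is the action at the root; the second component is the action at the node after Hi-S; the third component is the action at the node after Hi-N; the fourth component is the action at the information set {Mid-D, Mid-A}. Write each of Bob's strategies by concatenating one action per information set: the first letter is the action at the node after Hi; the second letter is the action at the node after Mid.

4

Row for Mid/c/t/M (columns SB, SD, SA, NB, ND, NA): (5,3) (1,7) (6,6) (5,3) (1,7) (6,6).
Under Mid/c/t/M, Alice's choice at the node after Hi-S and at the node after Hi-N can never be reached regardless of what Bob does, so varying those choices leaves every outcome unchanged.
Holding the reachable choices fixed and varying the unreachable ones freely already gives 2 × 2 = 4 equivalent strategies.
No other strategy reproduces this row, so those 4 are the full class: Mid/c/t/M, Mid/c/p/M, Mid/e/t/M, Mid/e/p/M.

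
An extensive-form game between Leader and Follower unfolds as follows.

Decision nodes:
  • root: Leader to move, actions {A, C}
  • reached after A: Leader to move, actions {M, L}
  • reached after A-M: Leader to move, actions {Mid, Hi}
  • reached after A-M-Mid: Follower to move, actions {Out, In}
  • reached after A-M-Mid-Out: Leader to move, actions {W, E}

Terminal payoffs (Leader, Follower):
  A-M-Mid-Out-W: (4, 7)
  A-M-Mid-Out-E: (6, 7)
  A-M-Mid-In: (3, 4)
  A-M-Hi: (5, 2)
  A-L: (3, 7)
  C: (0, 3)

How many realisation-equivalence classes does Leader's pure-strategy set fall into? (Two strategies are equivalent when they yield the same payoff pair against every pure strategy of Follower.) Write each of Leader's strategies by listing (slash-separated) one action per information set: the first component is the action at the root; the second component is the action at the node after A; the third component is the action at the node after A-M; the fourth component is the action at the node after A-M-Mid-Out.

Leader has 16 pure strategies: A/M/Mid/W, A/M/Mid/E, A/M/Hi/W, A/M/Hi/E, A/L/Mid/W, A/L/Mid/E, A/L/Hi/W, A/L/Hi/E, C/M/Mid/W, C/M/Mid/E, C/M/Hi/W, C/M/Hi/E, C/L/Mid/W, C/L/Mid/E, C/L/Hi/W, C/L/Hi/E. Columns: Out, In.
{A/M/Mid/W} → row (4,7) (3,4)
{A/M/Mid/E} → row (6,7) (3,4)
{A/M/Hi/W, A/M/Hi/E} → row (5,2) (5,2)
{A/L/Mid/W, A/L/Mid/E, A/L/Hi/W, A/L/Hi/E} → row (3,7) (3,7)
{C/M/Mid/W, C/M/Mid/E, C/M/Hi/W, C/M/Hi/E, C/L/Mid/W, C/L/Mid/E, C/L/Hi/W, C/L/Hi/E} → row (0,3) (0,3)
That's 5 distinct rows out of 16 strategies.

5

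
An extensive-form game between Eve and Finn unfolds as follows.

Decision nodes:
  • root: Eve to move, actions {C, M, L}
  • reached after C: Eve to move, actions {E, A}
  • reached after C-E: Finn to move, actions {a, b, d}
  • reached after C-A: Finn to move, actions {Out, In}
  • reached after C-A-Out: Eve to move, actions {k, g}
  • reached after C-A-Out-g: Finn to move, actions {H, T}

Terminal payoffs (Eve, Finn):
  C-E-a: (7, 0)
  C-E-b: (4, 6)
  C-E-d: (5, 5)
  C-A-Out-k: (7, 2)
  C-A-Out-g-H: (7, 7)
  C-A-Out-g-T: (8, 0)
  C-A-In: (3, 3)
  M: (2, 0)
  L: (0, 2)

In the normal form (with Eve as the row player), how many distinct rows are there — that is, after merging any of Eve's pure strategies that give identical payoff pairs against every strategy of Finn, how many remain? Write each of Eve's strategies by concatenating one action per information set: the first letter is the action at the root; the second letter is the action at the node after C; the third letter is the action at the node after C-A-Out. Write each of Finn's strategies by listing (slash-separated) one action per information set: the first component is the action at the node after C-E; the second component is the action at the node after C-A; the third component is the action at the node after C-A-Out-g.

5

Eve has 12 pure strategies: CEk, CEg, CAk, CAg, MEk, MEg, MAk, MAg, LEk, LEg, LAk, LAg. Columns: a/Out/H, a/Out/T, a/In/H, a/In/T, b/Out/H, b/Out/T, b/In/H, b/In/T, d/Out/H, d/Out/T, d/In/H, d/In/T.
{CEk, CEg} → row (7,0) (7,0) (7,0) (7,0) (4,6) (4,6) (4,6) (4,6) (5,5) (5,5) (5,5) (5,5)
{CAk} → row (7,2) (7,2) (3,3) (3,3) (7,2) (7,2) (3,3) (3,3) (7,2) (7,2) (3,3) (3,3)
{CAg} → row (7,7) (8,0) (3,3) (3,3) (7,7) (8,0) (3,3) (3,3) (7,7) (8,0) (3,3) (3,3)
{MEk, MEg, MAk, MAg} → row (2,0) (2,0) (2,0) (2,0) (2,0) (2,0) (2,0) (2,0) (2,0) (2,0) (2,0) (2,0)
{LEk, LEg, LAk, LAg} → row (0,2) (0,2) (0,2) (0,2) (0,2) (0,2) (0,2) (0,2) (0,2) (0,2) (0,2) (0,2)
That's 5 distinct rows out of 12 strategies.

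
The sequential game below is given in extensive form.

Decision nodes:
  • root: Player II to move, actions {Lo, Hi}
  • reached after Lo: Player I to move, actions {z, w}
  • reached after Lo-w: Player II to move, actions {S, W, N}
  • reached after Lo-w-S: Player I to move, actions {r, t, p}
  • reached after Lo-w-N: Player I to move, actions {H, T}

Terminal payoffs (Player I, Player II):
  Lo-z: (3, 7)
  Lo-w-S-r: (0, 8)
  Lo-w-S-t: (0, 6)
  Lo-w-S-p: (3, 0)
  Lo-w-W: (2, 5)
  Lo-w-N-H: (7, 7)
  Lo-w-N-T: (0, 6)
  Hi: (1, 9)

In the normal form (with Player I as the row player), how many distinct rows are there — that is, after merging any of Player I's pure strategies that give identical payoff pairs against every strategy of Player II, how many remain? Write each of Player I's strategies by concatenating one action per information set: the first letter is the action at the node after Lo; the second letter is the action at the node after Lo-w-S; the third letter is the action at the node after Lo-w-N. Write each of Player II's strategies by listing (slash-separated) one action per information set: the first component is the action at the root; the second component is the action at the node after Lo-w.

7

Player I has 12 pure strategies: zrH, zrT, ztH, ztT, zpH, zpT, wrH, wrT, wtH, wtT, wpH, wpT. Columns: Lo/S, Lo/W, Lo/N, Hi/S, Hi/W, Hi/N.
{zrH, zrT, ztH, ztT, zpH, zpT} → row (3,7) (3,7) (3,7) (1,9) (1,9) (1,9)
{wrH} → row (0,8) (2,5) (7,7) (1,9) (1,9) (1,9)
{wrT} → row (0,8) (2,5) (0,6) (1,9) (1,9) (1,9)
{wtH} → row (0,6) (2,5) (7,7) (1,9) (1,9) (1,9)
{wtT} → row (0,6) (2,5) (0,6) (1,9) (1,9) (1,9)
{wpH} → row (3,0) (2,5) (7,7) (1,9) (1,9) (1,9)
{wpT} → row (3,0) (2,5) (0,6) (1,9) (1,9) (1,9)
That's 7 distinct rows out of 12 strategies.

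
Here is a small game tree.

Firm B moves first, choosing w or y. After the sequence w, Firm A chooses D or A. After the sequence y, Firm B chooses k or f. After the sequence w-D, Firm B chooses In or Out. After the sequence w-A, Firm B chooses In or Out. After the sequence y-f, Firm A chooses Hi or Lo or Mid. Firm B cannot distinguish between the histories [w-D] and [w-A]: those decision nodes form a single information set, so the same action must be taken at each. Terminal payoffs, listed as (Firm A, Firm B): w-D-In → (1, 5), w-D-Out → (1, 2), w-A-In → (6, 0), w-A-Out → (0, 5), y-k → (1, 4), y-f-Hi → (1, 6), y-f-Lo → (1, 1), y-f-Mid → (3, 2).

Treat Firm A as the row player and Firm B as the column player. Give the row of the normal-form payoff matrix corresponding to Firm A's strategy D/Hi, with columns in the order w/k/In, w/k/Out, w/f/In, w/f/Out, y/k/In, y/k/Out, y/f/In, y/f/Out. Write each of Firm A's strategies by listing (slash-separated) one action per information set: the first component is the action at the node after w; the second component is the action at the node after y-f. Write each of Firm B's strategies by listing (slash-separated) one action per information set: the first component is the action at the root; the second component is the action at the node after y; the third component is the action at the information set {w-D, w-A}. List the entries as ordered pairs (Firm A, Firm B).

(1,5) (1,2) (1,5) (1,2) (1,4) (1,4) (1,6) (1,6)

vs w/k/In: Firm B plays w → Firm A plays D at [w] → Firm B plays In at [w-D] → (1, 5)
vs w/k/Out: Firm B plays w → Firm A plays D at [w] → Firm B plays Out at [w-D] → (1, 2)
vs w/f/In: Firm B plays w → Firm A plays D at [w] → Firm B plays In at [w-D] → (1, 5)
vs w/f/Out: Firm B plays w → Firm A plays D at [w] → Firm B plays Out at [w-D] → (1, 2)
vs y/k/In: Firm B plays y → Firm B plays k at [y] → (1, 4)
vs y/k/Out: Firm B plays y → Firm B plays k at [y] → (1, 4)
vs y/f/In: Firm B plays y → Firm B plays f at [y] → Firm A plays Hi at [y-f] → (1, 6)
vs y/f/Out: Firm B plays y → Firm B plays f at [y] → Firm A plays Hi at [y-f] → (1, 6)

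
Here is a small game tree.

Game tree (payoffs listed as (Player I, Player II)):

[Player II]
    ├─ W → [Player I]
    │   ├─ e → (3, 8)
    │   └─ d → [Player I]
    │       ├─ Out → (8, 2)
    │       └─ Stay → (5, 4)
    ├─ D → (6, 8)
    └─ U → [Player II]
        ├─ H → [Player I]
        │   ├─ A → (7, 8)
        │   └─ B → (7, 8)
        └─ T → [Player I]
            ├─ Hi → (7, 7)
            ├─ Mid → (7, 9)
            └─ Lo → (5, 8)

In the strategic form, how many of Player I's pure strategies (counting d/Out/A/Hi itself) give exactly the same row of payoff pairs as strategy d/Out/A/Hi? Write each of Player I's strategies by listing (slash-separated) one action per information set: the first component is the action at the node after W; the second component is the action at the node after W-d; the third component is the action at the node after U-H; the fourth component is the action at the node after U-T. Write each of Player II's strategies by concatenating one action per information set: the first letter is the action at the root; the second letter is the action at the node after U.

2

Row for d/Out/A/Hi (columns WH, WT, DH, DT, UH, UT): (8,2) (8,2) (6,8) (6,8) (7,8) (7,7).
Every one of Player I's information sets is on the play path for some reply by Player II when Player I follows d/Out/A/Hi.
Even so, d/Out/B/Hi happens to produce the same payoff in every column — so 2 strategies share this row.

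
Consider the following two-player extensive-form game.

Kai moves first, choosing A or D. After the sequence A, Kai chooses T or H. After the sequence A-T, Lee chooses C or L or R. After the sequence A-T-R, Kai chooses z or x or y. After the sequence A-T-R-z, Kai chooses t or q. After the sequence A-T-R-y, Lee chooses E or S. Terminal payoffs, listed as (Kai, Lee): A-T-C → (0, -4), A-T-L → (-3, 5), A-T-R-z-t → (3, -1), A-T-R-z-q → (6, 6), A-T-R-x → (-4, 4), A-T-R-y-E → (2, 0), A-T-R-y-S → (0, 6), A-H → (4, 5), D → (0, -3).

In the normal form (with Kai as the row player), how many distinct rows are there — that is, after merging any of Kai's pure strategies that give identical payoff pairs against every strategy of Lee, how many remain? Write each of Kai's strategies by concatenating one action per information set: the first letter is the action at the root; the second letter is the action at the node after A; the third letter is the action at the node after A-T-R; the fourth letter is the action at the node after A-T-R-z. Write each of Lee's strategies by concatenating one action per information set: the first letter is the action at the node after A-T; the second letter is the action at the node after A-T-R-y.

Kai has 24 pure strategies: ATzt, ATzq, ATxt, ATxq, ATyt, ATyq, AHzt, AHzq, AHxt, AHxq, AHyt, AHyq, DTzt, DTzq, DTxt, DTxq, DTyt, DTyq, DHzt, DHzq, DHxt, DHxq, DHyt, DHyq. Columns: CE, CS, LE, LS, RE, RS.
{ATzt} → row (0,-4) (0,-4) (-3,5) (-3,5) (3,-1) (3,-1)
{ATzq} → row (0,-4) (0,-4) (-3,5) (-3,5) (6,6) (6,6)
{ATxt, ATxq} → row (0,-4) (0,-4) (-3,5) (-3,5) (-4,4) (-4,4)
{ATyt, ATyq} → row (0,-4) (0,-4) (-3,5) (-3,5) (2,0) (0,6)
{AHzt, AHzq, AHxt, AHxq, AHyt, AHyq} → row (4,5) (4,5) (4,5) (4,5) (4,5) (4,5)
{DTzt, DTzq, DTxt, DTxq, DTyt, DTyq, DHzt, DHzq, DHxt, DHxq, DHyt, DHyq} → row (0,-3) (0,-3) (0,-3) (0,-3) (0,-3) (0,-3)
That's 6 distinct rows out of 24 strategies.

6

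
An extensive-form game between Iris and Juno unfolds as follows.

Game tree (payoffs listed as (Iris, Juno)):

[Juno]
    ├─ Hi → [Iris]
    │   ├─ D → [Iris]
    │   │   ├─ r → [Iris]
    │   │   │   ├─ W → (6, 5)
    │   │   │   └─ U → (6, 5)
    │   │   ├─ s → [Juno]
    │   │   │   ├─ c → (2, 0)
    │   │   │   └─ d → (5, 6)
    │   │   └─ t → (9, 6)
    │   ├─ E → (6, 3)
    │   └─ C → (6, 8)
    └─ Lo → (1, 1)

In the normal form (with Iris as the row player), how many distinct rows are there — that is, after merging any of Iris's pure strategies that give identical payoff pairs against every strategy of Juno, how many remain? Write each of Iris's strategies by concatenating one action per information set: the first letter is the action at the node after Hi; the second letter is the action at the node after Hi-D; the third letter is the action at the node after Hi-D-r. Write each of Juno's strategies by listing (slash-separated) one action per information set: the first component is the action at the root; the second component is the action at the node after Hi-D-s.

5

Iris has 18 pure strategies: DrW, DrU, DsW, DsU, DtW, DtU, ErW, ErU, EsW, EsU, EtW, EtU, CrW, CrU, CsW, CsU, CtW, CtU. Columns: Hi/c, Hi/d, Lo/c, Lo/d.
{DrW, DrU} → row (6,5) (6,5) (1,1) (1,1)
{DsW, DsU} → row (2,0) (5,6) (1,1) (1,1)
{DtW, DtU} → row (9,6) (9,6) (1,1) (1,1)
{ErW, ErU, EsW, EsU, EtW, EtU} → row (6,3) (6,3) (1,1) (1,1)
{CrW, CrU, CsW, CsU, CtW, CtU} → row (6,8) (6,8) (1,1) (1,1)
That's 5 distinct rows out of 18 strategies.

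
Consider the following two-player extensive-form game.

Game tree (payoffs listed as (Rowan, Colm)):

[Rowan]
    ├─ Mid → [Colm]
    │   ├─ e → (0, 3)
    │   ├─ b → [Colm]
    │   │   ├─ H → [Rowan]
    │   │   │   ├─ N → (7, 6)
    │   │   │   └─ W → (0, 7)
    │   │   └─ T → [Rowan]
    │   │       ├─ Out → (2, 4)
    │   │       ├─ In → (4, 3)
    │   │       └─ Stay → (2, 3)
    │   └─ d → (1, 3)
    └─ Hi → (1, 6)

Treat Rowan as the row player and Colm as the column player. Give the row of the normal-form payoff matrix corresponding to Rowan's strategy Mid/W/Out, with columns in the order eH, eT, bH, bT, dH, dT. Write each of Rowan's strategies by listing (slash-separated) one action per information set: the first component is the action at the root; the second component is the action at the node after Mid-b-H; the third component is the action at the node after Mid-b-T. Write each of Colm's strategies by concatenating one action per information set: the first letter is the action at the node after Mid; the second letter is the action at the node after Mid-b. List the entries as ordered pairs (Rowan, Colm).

(0,3) (0,3) (0,7) (2,4) (1,3) (1,3)

vs eH: Rowan plays Mid → Colm plays e at [Mid] → (0, 3)
vs eT: Rowan plays Mid → Colm plays e at [Mid] → (0, 3)
vs bH: Rowan plays Mid → Colm plays b at [Mid] → Colm plays H at [Mid-b] → Rowan plays W at [Mid-b-H] → (0, 7)
vs bT: Rowan plays Mid → Colm plays b at [Mid] → Colm plays T at [Mid-b] → Rowan plays Out at [Mid-b-T] → (2, 4)
vs dH: Rowan plays Mid → Colm plays d at [Mid] → (1, 3)
vs dT: Rowan plays Mid → Colm plays d at [Mid] → (1, 3)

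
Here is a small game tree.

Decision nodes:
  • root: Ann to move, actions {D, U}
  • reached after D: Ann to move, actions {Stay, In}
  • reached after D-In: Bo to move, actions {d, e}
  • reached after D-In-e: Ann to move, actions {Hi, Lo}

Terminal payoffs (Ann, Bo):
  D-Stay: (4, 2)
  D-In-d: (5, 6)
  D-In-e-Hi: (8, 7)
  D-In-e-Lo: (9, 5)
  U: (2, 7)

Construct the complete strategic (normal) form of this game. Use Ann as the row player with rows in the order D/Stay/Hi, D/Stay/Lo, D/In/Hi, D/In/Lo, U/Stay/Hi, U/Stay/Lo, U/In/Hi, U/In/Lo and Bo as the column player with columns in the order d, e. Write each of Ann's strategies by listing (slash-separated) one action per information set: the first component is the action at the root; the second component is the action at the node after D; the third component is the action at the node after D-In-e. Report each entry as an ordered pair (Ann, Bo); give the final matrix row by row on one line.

D/Stay/Hi: (4,2) (4,2) | D/Stay/Lo: (4,2) (4,2) | D/In/Hi: (5,6) (8,7) | D/In/Lo: (5,6) (9,5) | U/Stay/Hi: (2,7) (2,7) | U/Stay/Lo: (2,7) (2,7) | U/In/Hi: (2,7) (2,7) | U/In/Lo: (2,7) (2,7)

Row D/Stay/Hi: d→(4,2), e→(4,2)
Row D/Stay/Lo: d→(4,2), e→(4,2)
Row D/In/Hi: d→(5,6), e→(8,7)
Row D/In/Lo: d→(5,6), e→(9,5)
Row U/Stay/Hi: d→(2,7), e→(2,7)
Row U/Stay/Lo: d→(2,7), e→(2,7)
Row U/In/Hi: d→(2,7), e→(2,7)
Row U/In/Lo: d→(2,7), e→(2,7)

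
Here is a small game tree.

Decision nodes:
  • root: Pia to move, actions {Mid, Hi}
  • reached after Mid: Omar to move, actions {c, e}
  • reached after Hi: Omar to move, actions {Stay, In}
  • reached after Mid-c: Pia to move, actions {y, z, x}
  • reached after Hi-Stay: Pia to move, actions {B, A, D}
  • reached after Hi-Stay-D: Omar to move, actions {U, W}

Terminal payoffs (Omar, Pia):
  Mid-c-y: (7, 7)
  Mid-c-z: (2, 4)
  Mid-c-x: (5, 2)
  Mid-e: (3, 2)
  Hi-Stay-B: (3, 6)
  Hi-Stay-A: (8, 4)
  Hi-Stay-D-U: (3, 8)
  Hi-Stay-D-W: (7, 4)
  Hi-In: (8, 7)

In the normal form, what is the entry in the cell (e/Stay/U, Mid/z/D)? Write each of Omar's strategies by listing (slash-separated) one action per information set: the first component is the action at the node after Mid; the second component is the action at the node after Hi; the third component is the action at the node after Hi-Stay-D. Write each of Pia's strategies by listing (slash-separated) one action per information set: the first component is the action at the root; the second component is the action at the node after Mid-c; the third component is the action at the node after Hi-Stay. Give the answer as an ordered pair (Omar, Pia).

Trace the play path from the root:
  Pia plays Mid
  Omar plays e at [Mid]
→ terminal payoff (3, 2).
(Omar's choice at the node after Hi is never reached on this path, so it doesn't affect the outcome.)

(3, 2)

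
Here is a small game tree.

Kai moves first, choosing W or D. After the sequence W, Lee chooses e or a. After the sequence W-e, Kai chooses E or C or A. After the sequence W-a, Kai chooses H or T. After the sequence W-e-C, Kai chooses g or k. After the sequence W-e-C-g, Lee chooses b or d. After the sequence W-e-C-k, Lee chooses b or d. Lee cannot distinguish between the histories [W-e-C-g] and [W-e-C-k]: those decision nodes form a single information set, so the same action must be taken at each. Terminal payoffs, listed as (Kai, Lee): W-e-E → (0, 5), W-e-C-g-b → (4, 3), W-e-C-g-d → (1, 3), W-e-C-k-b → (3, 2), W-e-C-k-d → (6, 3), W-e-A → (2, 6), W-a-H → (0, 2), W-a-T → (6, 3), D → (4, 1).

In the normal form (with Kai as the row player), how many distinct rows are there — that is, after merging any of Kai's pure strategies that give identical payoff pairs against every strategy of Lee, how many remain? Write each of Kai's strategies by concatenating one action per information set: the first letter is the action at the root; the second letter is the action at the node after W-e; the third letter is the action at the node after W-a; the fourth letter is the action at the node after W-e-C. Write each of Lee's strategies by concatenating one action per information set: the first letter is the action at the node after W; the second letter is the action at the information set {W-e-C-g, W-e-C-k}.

9

Kai has 24 pure strategies: WEHg, WEHk, WETg, WETk, WCHg, WCHk, WCTg, WCTk, WAHg, WAHk, WATg, WATk, DEHg, DEHk, DETg, DETk, DCHg, DCHk, DCTg, DCTk, DAHg, DAHk, DATg, DATk. Columns: eb, ed, ab, ad.
{WEHg, WEHk} → row (0,5) (0,5) (0,2) (0,2)
{WETg, WETk} → row (0,5) (0,5) (6,3) (6,3)
{WCHg} → row (4,3) (1,3) (0,2) (0,2)
{WCHk} → row (3,2) (6,3) (0,2) (0,2)
{WCTg} → row (4,3) (1,3) (6,3) (6,3)
{WCTk} → row (3,2) (6,3) (6,3) (6,3)
{WAHg, WAHk} → row (2,6) (2,6) (0,2) (0,2)
{WATg, WATk} → row (2,6) (2,6) (6,3) (6,3)
{DEHg, DEHk, DETg, DETk, DCHg, DCHk, DCTg, DCTk, DAHg, DAHk, DATg, DATk} → row (4,1) (4,1) (4,1) (4,1)
That's 9 distinct rows out of 24 strategies.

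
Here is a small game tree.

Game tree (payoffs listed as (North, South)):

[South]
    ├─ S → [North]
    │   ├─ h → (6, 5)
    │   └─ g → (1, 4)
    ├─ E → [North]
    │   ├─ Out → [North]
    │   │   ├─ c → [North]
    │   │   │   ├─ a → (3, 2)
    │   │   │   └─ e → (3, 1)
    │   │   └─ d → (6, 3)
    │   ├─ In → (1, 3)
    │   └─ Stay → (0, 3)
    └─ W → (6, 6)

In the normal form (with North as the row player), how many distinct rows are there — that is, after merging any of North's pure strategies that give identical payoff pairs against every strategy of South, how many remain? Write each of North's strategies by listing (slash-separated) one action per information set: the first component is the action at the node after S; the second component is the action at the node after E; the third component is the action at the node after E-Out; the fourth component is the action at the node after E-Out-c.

North has 24 pure strategies: h/Out/c/a, h/Out/c/e, h/Out/d/a, h/Out/d/e, h/In/c/a, h/In/c/e, h/In/d/a, h/In/d/e, h/Stay/c/a, h/Stay/c/e, h/Stay/d/a, h/Stay/d/e, g/Out/c/a, g/Out/c/e, g/Out/d/a, g/Out/d/e, g/In/c/a, g/In/c/e, g/In/d/a, g/In/d/e, g/Stay/c/a, g/Stay/c/e, g/Stay/d/a, g/Stay/d/e. Columns: S, E, W.
{h/Out/c/a} → row (6,5) (3,2) (6,6)
{h/Out/c/e} → row (6,5) (3,1) (6,6)
{h/Out/d/a, h/Out/d/e} → row (6,5) (6,3) (6,6)
{h/In/c/a, h/In/c/e, h/In/d/a, h/In/d/e} → row (6,5) (1,3) (6,6)
{h/Stay/c/a, h/Stay/c/e, h/Stay/d/a, h/Stay/d/e} → row (6,5) (0,3) (6,6)
{g/Out/c/a} → row (1,4) (3,2) (6,6)
{g/Out/c/e} → row (1,4) (3,1) (6,6)
{g/Out/d/a, g/Out/d/e} → row (1,4) (6,3) (6,6)
{g/In/c/a, g/In/c/e, g/In/d/a, g/In/d/e} → row (1,4) (1,3) (6,6)
{g/Stay/c/a, g/Stay/c/e, g/Stay/d/a, g/Stay/d/e} → row (1,4) (0,3) (6,6)
That's 10 distinct rows out of 24 strategies.

10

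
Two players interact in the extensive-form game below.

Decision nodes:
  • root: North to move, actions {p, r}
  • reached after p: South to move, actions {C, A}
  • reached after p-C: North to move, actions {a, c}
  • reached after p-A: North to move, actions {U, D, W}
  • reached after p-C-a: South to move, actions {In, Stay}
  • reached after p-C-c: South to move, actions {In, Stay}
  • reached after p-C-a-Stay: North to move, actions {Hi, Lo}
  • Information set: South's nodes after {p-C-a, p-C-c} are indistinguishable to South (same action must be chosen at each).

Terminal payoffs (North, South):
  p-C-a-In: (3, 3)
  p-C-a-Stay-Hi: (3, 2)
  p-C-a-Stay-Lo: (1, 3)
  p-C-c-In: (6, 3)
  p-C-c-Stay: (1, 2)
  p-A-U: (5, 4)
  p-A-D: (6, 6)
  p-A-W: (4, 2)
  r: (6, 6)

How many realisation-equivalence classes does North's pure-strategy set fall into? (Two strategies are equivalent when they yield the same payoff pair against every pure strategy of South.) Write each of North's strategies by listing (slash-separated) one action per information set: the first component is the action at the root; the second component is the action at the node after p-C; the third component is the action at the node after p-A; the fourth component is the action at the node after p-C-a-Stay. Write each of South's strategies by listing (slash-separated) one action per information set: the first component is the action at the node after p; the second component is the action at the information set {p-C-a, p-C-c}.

10

North has 24 pure strategies: p/a/U/Hi, p/a/U/Lo, p/a/D/Hi, p/a/D/Lo, p/a/W/Hi, p/a/W/Lo, p/c/U/Hi, p/c/U/Lo, p/c/D/Hi, p/c/D/Lo, p/c/W/Hi, p/c/W/Lo, r/a/U/Hi, r/a/U/Lo, r/a/D/Hi, r/a/D/Lo, r/a/W/Hi, r/a/W/Lo, r/c/U/Hi, r/c/U/Lo, r/c/D/Hi, r/c/D/Lo, r/c/W/Hi, r/c/W/Lo. Columns: C/In, C/Stay, A/In, A/Stay.
{p/a/U/Hi} → row (3,3) (3,2) (5,4) (5,4)
{p/a/U/Lo} → row (3,3) (1,3) (5,4) (5,4)
{p/a/D/Hi} → row (3,3) (3,2) (6,6) (6,6)
{p/a/D/Lo} → row (3,3) (1,3) (6,6) (6,6)
{p/a/W/Hi} → row (3,3) (3,2) (4,2) (4,2)
{p/a/W/Lo} → row (3,3) (1,3) (4,2) (4,2)
{p/c/U/Hi, p/c/U/Lo} → row (6,3) (1,2) (5,4) (5,4)
{p/c/D/Hi, p/c/D/Lo} → row (6,3) (1,2) (6,6) (6,6)
{p/c/W/Hi, p/c/W/Lo} → row (6,3) (1,2) (4,2) (4,2)
{r/a/U/Hi, r/a/U/Lo, r/a/D/Hi, r/a/D/Lo, r/a/W/Hi, r/a/W/Lo, r/c/U/Hi, r/c/U/Lo, r/c/D/Hi, r/c/D/Lo, r/c/W/Hi, r/c/W/Lo} → row (6,6) (6,6) (6,6) (6,6)
That's 10 distinct rows out of 24 strategies.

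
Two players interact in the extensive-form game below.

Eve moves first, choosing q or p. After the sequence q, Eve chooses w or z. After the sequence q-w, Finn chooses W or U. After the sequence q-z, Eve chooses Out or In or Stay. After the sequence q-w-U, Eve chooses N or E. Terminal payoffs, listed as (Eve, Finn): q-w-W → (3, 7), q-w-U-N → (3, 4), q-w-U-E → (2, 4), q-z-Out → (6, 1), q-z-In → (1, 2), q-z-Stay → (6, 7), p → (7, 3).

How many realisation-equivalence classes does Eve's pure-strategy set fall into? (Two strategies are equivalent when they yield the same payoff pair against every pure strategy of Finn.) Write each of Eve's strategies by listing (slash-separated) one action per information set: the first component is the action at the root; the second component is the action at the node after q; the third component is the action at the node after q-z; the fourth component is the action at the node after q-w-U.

Eve has 24 pure strategies: q/w/Out/N, q/w/Out/E, q/w/In/N, q/w/In/E, q/w/Stay/N, q/w/Stay/E, q/z/Out/N, q/z/Out/E, q/z/In/N, q/z/In/E, q/z/Stay/N, q/z/Stay/E, p/w/Out/N, p/w/Out/E, p/w/In/N, p/w/In/E, p/w/Stay/N, p/w/Stay/E, p/z/Out/N, p/z/Out/E, p/z/In/N, p/z/In/E, p/z/Stay/N, p/z/Stay/E. Columns: W, U.
{q/w/Out/N, q/w/In/N, q/w/Stay/N} → row (3,7) (3,4)
{q/w/Out/E, q/w/In/E, q/w/Stay/E} → row (3,7) (2,4)
{q/z/Out/N, q/z/Out/E} → row (6,1) (6,1)
{q/z/In/N, q/z/In/E} → row (1,2) (1,2)
{q/z/Stay/N, q/z/Stay/E} → row (6,7) (6,7)
{p/w/Out/N, p/w/Out/E, p/w/In/N, p/w/In/E, p/w/Stay/N, p/w/Stay/E, p/z/Out/N, p/z/Out/E, p/z/In/N, p/z/In/E, p/z/Stay/N, p/z/Stay/E} → row (7,3) (7,3)
That's 6 distinct rows out of 24 strategies.

6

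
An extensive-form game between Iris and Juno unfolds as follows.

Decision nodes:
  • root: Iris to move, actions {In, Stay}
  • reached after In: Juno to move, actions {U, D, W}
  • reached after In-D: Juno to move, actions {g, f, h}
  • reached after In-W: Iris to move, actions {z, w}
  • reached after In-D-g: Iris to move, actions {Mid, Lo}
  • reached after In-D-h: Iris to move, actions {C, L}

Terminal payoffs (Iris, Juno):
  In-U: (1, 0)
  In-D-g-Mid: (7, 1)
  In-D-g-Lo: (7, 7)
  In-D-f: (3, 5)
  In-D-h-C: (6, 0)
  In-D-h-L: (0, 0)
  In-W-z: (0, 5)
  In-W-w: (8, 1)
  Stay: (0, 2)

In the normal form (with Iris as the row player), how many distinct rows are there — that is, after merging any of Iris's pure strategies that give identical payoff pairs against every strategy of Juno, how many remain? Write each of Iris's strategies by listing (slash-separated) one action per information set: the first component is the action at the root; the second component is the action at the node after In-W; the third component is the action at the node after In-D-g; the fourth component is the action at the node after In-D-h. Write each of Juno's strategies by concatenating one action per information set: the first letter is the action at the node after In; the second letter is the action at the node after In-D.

Iris has 16 pure strategies: In/z/Mid/C, In/z/Mid/L, In/z/Lo/C, In/z/Lo/L, In/w/Mid/C, In/w/Mid/L, In/w/Lo/C, In/w/Lo/L, Stay/z/Mid/C, Stay/z/Mid/L, Stay/z/Lo/C, Stay/z/Lo/L, Stay/w/Mid/C, Stay/w/Mid/L, Stay/w/Lo/C, Stay/w/Lo/L. Columns: Ug, Uf, Uh, Dg, Df, Dh, Wg, Wf, Wh.
{In/z/Mid/C} → row (1,0) (1,0) (1,0) (7,1) (3,5) (6,0) (0,5) (0,5) (0,5)
{In/z/Mid/L} → row (1,0) (1,0) (1,0) (7,1) (3,5) (0,0) (0,5) (0,5) (0,5)
{In/z/Lo/C} → row (1,0) (1,0) (1,0) (7,7) (3,5) (6,0) (0,5) (0,5) (0,5)
{In/z/Lo/L} → row (1,0) (1,0) (1,0) (7,7) (3,5) (0,0) (0,5) (0,5) (0,5)
{In/w/Mid/C} → row (1,0) (1,0) (1,0) (7,1) (3,5) (6,0) (8,1) (8,1) (8,1)
{In/w/Mid/L} → row (1,0) (1,0) (1,0) (7,1) (3,5) (0,0) (8,1) (8,1) (8,1)
{In/w/Lo/C} → row (1,0) (1,0) (1,0) (7,7) (3,5) (6,0) (8,1) (8,1) (8,1)
{In/w/Lo/L} → row (1,0) (1,0) (1,0) (7,7) (3,5) (0,0) (8,1) (8,1) (8,1)
{Stay/z/Mid/C, Stay/z/Mid/L, Stay/z/Lo/C, Stay/z/Lo/L, Stay/w/Mid/C, Stay/w/Mid/L, Stay/w/Lo/C, Stay/w/Lo/L} → row (0,2) (0,2) (0,2) (0,2) (0,2) (0,2) (0,2) (0,2) (0,2)
That's 9 distinct rows out of 16 strategies.

9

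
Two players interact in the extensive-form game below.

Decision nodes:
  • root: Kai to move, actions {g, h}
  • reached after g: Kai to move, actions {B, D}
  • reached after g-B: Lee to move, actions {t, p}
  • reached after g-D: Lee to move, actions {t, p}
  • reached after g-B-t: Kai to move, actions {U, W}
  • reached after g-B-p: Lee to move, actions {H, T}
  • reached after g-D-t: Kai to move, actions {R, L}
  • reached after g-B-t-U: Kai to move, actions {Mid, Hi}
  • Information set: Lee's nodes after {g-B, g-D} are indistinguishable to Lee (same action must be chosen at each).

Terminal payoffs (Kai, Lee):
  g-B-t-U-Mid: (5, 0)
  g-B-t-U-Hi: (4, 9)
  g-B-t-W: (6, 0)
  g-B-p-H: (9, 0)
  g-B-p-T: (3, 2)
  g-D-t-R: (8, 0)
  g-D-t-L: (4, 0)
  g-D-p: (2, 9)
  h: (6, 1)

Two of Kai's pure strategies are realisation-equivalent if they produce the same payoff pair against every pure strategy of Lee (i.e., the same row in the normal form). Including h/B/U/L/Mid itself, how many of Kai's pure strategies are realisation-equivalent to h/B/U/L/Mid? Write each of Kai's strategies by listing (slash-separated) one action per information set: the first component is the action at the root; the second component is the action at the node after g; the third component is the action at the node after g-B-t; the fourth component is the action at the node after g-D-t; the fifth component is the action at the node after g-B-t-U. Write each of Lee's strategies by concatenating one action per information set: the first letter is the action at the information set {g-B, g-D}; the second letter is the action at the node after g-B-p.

Row for h/B/U/L/Mid (columns tH, tT, pH, pT): (6,1) (6,1) (6,1) (6,1).
Under h/B/U/L/Mid, Kai's choice at the node after g and at the node after g-B-t and at the node after g-D-t and at the node after g-B-t-U can never be reached regardless of what Lee does, so varying those choices leaves every outcome unchanged.
Holding the reachable choices fixed and varying the unreachable ones freely already gives 2 × 2 × 2 × 2 = 16 equivalent strategies.
No other strategy reproduces this row, so those 16 are the full class: h/B/U/R/Mid, h/B/U/R/Hi, h/B/U/L/Mid, h/B/U/L/Hi, h/B/W/R/Mid, h/B/W/R/Hi, h/B/W/L/Mid, h/B/W/L/Hi, h/D/U/R/Mid, h/D/U/R/Hi, h/D/U/L/Mid, h/D/U/L/Hi, h/D/W/R/Mid, h/D/W/R/Hi, h/D/W/L/Mid, h/D/W/L/Hi.

16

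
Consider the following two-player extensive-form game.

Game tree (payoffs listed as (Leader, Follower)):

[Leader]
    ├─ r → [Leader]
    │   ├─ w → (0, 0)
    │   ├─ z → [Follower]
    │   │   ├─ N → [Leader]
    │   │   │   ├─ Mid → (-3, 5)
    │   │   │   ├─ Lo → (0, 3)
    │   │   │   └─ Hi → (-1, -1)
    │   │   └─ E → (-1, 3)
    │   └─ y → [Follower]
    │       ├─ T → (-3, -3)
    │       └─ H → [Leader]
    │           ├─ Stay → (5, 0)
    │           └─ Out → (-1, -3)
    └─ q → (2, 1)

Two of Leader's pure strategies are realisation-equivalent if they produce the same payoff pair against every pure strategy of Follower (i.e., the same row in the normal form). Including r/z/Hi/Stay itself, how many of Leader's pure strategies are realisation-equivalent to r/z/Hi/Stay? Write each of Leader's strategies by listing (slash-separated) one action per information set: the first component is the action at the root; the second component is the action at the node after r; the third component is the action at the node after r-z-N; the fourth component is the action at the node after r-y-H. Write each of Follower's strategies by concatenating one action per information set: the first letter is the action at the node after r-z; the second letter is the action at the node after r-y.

2

Row for r/z/Hi/Stay (columns NT, NH, ET, EH): (-1,-1) (-1,-1) (-1,3) (-1,3).
Under r/z/Hi/Stay, Leader's choice at the node after r-y-H can never be reached regardless of what Follower does, so varying those choices leaves every outcome unchanged.
Holding the reachable choices fixed and varying the unreachable one freely already gives 2 equivalent strategies.
No other strategy reproduces this row, so those 2 are the full class: r/z/Hi/Stay, r/z/Hi/Out.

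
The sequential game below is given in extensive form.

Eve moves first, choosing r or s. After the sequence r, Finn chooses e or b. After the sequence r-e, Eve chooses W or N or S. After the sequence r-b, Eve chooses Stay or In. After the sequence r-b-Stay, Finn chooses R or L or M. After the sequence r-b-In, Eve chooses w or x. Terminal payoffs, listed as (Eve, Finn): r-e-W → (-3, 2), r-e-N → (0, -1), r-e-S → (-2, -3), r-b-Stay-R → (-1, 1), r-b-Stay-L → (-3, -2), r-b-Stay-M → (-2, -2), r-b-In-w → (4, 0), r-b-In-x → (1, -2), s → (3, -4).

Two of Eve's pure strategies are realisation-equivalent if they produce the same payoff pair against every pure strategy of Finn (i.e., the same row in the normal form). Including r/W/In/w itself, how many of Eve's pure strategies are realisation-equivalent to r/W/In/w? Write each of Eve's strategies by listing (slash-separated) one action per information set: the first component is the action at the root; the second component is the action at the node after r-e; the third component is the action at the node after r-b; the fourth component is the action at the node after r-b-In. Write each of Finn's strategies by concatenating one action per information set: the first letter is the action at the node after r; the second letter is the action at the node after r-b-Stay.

Row for r/W/In/w (columns eR, eL, eM, bR, bL, bM): (-3,2) (-3,2) (-3,2) (4,0) (4,0) (4,0).
Every one of Eve's information sets is on the play path for some reply by Finn when Eve follows r/W/In/w.
Changing the action at any of them therefore changes at least one column, so only r/W/In/w itself gives this row.

1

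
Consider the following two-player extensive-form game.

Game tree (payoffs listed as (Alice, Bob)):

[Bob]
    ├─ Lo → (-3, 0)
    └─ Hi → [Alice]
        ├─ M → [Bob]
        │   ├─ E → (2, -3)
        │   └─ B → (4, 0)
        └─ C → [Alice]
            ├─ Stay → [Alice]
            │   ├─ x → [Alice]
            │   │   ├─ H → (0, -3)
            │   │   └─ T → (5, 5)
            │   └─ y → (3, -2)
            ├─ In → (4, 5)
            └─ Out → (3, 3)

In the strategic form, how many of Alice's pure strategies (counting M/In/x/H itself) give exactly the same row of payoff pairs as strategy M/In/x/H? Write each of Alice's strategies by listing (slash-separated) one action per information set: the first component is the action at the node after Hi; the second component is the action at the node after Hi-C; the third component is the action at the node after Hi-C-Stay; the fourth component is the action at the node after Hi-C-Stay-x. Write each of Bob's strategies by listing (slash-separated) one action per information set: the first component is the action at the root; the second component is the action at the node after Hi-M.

Row for M/In/x/H (columns Lo/E, Lo/B, Hi/E, Hi/B): (-3,0) (-3,0) (2,-3) (4,0).
Under M/In/x/H, Alice's choice at the node after Hi-C and at the node after Hi-C-Stay and at the node after Hi-C-Stay-x can never be reached regardless of what Bob does, so varying those choices leaves every outcome unchanged.
Holding the reachable choices fixed and varying the unreachable ones freely already gives 3 × 2 × 2 = 12 equivalent strategies.
No other strategy reproduces this row, so those 12 are the full class: M/Stay/x/H, M/Stay/x/T, M/Stay/y/H, M/Stay/y/T, M/In/x/H, M/In/x/T, M/In/y/H, M/In/y/T, M/Out/x/H, M/Out/x/T, M/Out/y/H, M/Out/y/T.

12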